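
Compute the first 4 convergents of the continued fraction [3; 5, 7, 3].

3/1, 16/5, 115/36, 361/113

Using the convergent recurrence p_i = a_i*p_{i-1} + p_{i-2}, q_i = a_i*q_{i-1} + q_{i-2} with p_{-2}=0, p_{-1}=1, q_{-2}=1, q_{-1}=0:
  i=0: a_0=3, p_0 = 3*1 + 0 = 3, q_0 = 3*0 + 1 = 1.
  i=1: a_1=5, p_1 = 5*3 + 1 = 16, q_1 = 5*1 + 0 = 5.
  i=2: a_2=7, p_2 = 7*16 + 3 = 115, q_2 = 7*5 + 1 = 36.
  i=3: a_3=3, p_3 = 3*115 + 16 = 361, q_3 = 3*36 + 5 = 113.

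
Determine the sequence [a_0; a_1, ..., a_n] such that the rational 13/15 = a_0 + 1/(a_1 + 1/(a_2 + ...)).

[0; 1, 6, 2]

Run the Euclidean algorithm on 13 and 15; the successive quotients are the partial quotients a_0, a_1, ... (each step inverts the fractional part left over by the previous one):
  13 = 0*15 + 13, so a_0 = 0.
  15 = 1*13 + 2, so a_1 = 1.
  13 = 6*2 + 1, so a_2 = 6.
  2 = 2*1 + 0, so a_3 = 2.
The remainder reaches 0 after 4 divisions, so the expansion has 4 partial quotients, read off in order.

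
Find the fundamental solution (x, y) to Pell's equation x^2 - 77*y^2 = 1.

First expand sqrt(77) as a continued fraction. With x_i = (sqrt(77) + m_i)/d_i and (m_0, d_0) = (0, 1): a_0 = floor(sqrt(77)) = 8, since 8^2 = 64 <= 77 < 81 = 9^2.
Iterate m_{i+1} = d_i*a_i - m_i, d_{i+1} = (77 - m_{i+1}^2)/d_i, a_{i+1} = floor((a_0 + m_{i+1})/d_{i+1}):
  m_1 = 1*8 - 0 = 8, d_1 = (77 - 8^2)/1 = 13/1 = 13, a_1 = floor((8 + 8)/13) = 1.
  m_2 = 13*1 - 8 = 5, d_2 = (77 - 5^2)/13 = 52/13 = 4, a_2 = floor((8 + 5)/4) = 3.
  m_3 = 4*3 - 5 = 7, d_3 = (77 - 7^2)/4 = 28/4 = 7, a_3 = floor((8 + 7)/7) = 2.
  m_4 = 7*2 - 7 = 7, d_4 = (77 - 7^2)/7 = 28/7 = 4, a_4 = floor((8 + 7)/4) = 3.
  m_5 = 4*3 - 7 = 5, d_5 = (77 - 5^2)/4 = 52/4 = 13, a_5 = floor((8 + 5)/13) = 1.
  m_6 = 13*1 - 5 = 8, d_6 = (77 - 8^2)/13 = 13/13 = 1, a_6 = floor((8 + 8)/1) = 16.
  m_7 = 1*16 - 8 = 8, d_7 = (77 - 8^2)/1 = 13/1 = 13: (m_7, d_7) = (m_1, d_1) = (8, 13), so from here the quotients repeat a_1, ..., a_6; the period length is 6.
So sqrt(77) = [8; (1, 3, 2, 3, 1, 16)] with period length k = 6.
k is even, so the fundamental solution of x^2 - 77y^2 = 1 is (p_{k-1}, q_{k-1}) = (p_5, q_5); compute convergents through index 5.
Convergents (p_i = a_i*p_{i-1} + p_{i-2}, q_i = a_i*q_{i-1} + q_{i-2} with p_{-2}=0, p_{-1}=1, q_{-2}=1, q_{-1}=0):
  i=0: a_0=8, p_0 = 8*1 + 0 = 8, q_0 = 8*0 + 1 = 1.
  i=1: a_1=1, p_1 = 1*8 + 1 = 9, q_1 = 1*1 + 0 = 1.
  i=2: a_2=3, p_2 = 3*9 + 8 = 35, q_2 = 3*1 + 1 = 4.
  i=3: a_3=2, p_3 = 2*35 + 9 = 79, q_3 = 2*4 + 1 = 9.
  i=4: a_4=3, p_4 = 3*79 + 35 = 272, q_4 = 3*9 + 4 = 31.
  i=5: a_5=1, p_5 = 1*272 + 79 = 351, q_5 = 1*31 + 9 = 40.
Check: 351^2 - 77*40^2 = 123201 - 123200 = 1, so (x, y) = (351, 40) solves the equation, and by the theorem it is the least positive solution.

(x, y) = (351, 40)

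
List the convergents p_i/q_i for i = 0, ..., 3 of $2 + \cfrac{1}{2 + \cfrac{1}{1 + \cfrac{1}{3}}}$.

Using the convergent recurrence p_i = a_i*p_{i-1} + p_{i-2}, q_i = a_i*q_{i-1} + q_{i-2} with p_{-2}=0, p_{-1}=1, q_{-2}=1, q_{-1}=0:
  i=0: a_0=2, p_0 = 2*1 + 0 = 2, q_0 = 2*0 + 1 = 1.
  i=1: a_1=2, p_1 = 2*2 + 1 = 5, q_1 = 2*1 + 0 = 2.
  i=2: a_2=1, p_2 = 1*5 + 2 = 7, q_2 = 1*2 + 1 = 3.
  i=3: a_3=3, p_3 = 3*7 + 5 = 26, q_3 = 3*3 + 2 = 11.

2/1, 5/2, 7/3, 26/11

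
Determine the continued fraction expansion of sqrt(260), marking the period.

[16; (8, 32)]

Write x_i = (sqrt(260) + m_i)/d_i with (m_0, d_0) = (0, 1). a_0 = floor(sqrt(260)) = 16, since 16^2 = 256 <= 260 < 289 = 17^2.
Iterate m_{i+1} = d_i*a_i - m_i, d_{i+1} = (260 - m_{i+1}^2)/d_i, a_{i+1} = floor((a_0 + m_{i+1})/d_{i+1}):
  m_1 = 1*16 - 0 = 16, d_1 = (260 - 16^2)/1 = 4/1 = 4, a_1 = floor((16 + 16)/4) = 8.
  m_2 = 4*8 - 16 = 16, d_2 = (260 - 16^2)/4 = 4/4 = 1, a_2 = floor((16 + 16)/1) = 32.
  m_3 = 1*32 - 16 = 16, d_3 = (260 - 16^2)/1 = 4/1 = 4: (m_3, d_3) = (m_1, d_1) = (16, 4), so from here the quotients repeat a_1, a_2; the period length is 2.
Hence the expansion of sqrt(260) is a_0 = 16 followed by the repeating block 8, 32 (period 2).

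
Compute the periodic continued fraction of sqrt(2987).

[54; (1, 1, 1, 7, 1, 2, 1, 7, 1, 1, 1, 108)]

Write x_i = (sqrt(2987) + m_i)/d_i with (m_0, d_0) = (0, 1). a_0 = floor(sqrt(2987)) = 54, since 54^2 = 2916 <= 2987 < 3025 = 55^2.
Iterate m_{i+1} = d_i*a_i - m_i, d_{i+1} = (2987 - m_{i+1}^2)/d_i, a_{i+1} = floor((a_0 + m_{i+1})/d_{i+1}):
  m_1 = 1*54 - 0 = 54, d_1 = (2987 - 54^2)/1 = 71/1 = 71, a_1 = floor((54 + 54)/71) = 1.
  m_2 = 71*1 - 54 = 17, d_2 = (2987 - 17^2)/71 = 2698/71 = 38, a_2 = floor((54 + 17)/38) = 1.
  m_3 = 38*1 - 17 = 21, d_3 = (2987 - 21^2)/38 = 2546/38 = 67, a_3 = floor((54 + 21)/67) = 1.
  m_4 = 67*1 - 21 = 46, d_4 = (2987 - 46^2)/67 = 871/67 = 13, a_4 = floor((54 + 46)/13) = 7.
  m_5 = 13*7 - 46 = 45, d_5 = (2987 - 45^2)/13 = 962/13 = 74, a_5 = floor((54 + 45)/74) = 1.
  m_6 = 74*1 - 45 = 29, d_6 = (2987 - 29^2)/74 = 2146/74 = 29, a_6 = floor((54 + 29)/29) = 2.
  m_7 = 29*2 - 29 = 29, d_7 = (2987 - 29^2)/29 = 2146/29 = 74, a_7 = floor((54 + 29)/74) = 1.
  m_8 = 74*1 - 29 = 45, d_8 = (2987 - 45^2)/74 = 962/74 = 13, a_8 = floor((54 + 45)/13) = 7.
  m_9 = 13*7 - 45 = 46, d_9 = (2987 - 46^2)/13 = 871/13 = 67, a_9 = floor((54 + 46)/67) = 1.
  m_10 = 67*1 - 46 = 21, d_10 = (2987 - 21^2)/67 = 2546/67 = 38, a_10 = floor((54 + 21)/38) = 1.
  m_11 = 38*1 - 21 = 17, d_11 = (2987 - 17^2)/38 = 2698/38 = 71, a_11 = floor((54 + 17)/71) = 1.
  m_12 = 71*1 - 17 = 54, d_12 = (2987 - 54^2)/71 = 71/71 = 1, a_12 = floor((54 + 54)/1) = 108.
  m_13 = 1*108 - 54 = 54, d_13 = (2987 - 54^2)/1 = 71/1 = 71: (m_13, d_13) = (m_1, d_1) = (54, 71), so from here the quotients repeat a_1, ..., a_12; the period length is 12.
Hence the expansion of sqrt(2987) is a_0 = 54 followed by the repeating block 1, 1, 1, 7, 1, 2, 1, 7, 1, 1, 1, 108 (period 12).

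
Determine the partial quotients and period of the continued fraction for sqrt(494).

Write x_i = (sqrt(494) + m_i)/d_i with (m_0, d_0) = (0, 1). a_0 = floor(sqrt(494)) = 22, since 22^2 = 484 <= 494 < 529 = 23^2.
Iterate m_{i+1} = d_i*a_i - m_i, d_{i+1} = (494 - m_{i+1}^2)/d_i, a_{i+1} = floor((a_0 + m_{i+1})/d_{i+1}):
  m_1 = 1*22 - 0 = 22, d_1 = (494 - 22^2)/1 = 10/1 = 10, a_1 = floor((22 + 22)/10) = 4.
  m_2 = 10*4 - 22 = 18, d_2 = (494 - 18^2)/10 = 170/10 = 17, a_2 = floor((22 + 18)/17) = 2.
  m_3 = 17*2 - 18 = 16, d_3 = (494 - 16^2)/17 = 238/17 = 14, a_3 = floor((22 + 16)/14) = 2.
  m_4 = 14*2 - 16 = 12, d_4 = (494 - 12^2)/14 = 350/14 = 25, a_4 = floor((22 + 12)/25) = 1.
  m_5 = 25*1 - 12 = 13, d_5 = (494 - 13^2)/25 = 325/25 = 13, a_5 = floor((22 + 13)/13) = 2.
  m_6 = 13*2 - 13 = 13, d_6 = (494 - 13^2)/13 = 325/13 = 25, a_6 = floor((22 + 13)/25) = 1.
  m_7 = 25*1 - 13 = 12, d_7 = (494 - 12^2)/25 = 350/25 = 14, a_7 = floor((22 + 12)/14) = 2.
  m_8 = 14*2 - 12 = 16, d_8 = (494 - 16^2)/14 = 238/14 = 17, a_8 = floor((22 + 16)/17) = 2.
  m_9 = 17*2 - 16 = 18, d_9 = (494 - 18^2)/17 = 170/17 = 10, a_9 = floor((22 + 18)/10) = 4.
  m_10 = 10*4 - 18 = 22, d_10 = (494 - 22^2)/10 = 10/10 = 1, a_10 = floor((22 + 22)/1) = 44.
  m_11 = 1*44 - 22 = 22, d_11 = (494 - 22^2)/1 = 10/1 = 10: (m_11, d_11) = (m_1, d_1) = (22, 10), so from here the quotients repeat a_1, ..., a_10; the period length is 10.
Hence the expansion of sqrt(494) is a_0 = 22 followed by the repeating block 4, 2, 2, 1, 2, 1, 2, 2, 4, 44 (period 10).

[22; (4, 2, 2, 1, 2, 1, 2, 2, 4, 44)]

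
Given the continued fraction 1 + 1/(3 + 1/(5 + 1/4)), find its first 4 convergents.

1/1, 4/3, 21/16, 88/67

Using the convergent recurrence p_i = a_i*p_{i-1} + p_{i-2}, q_i = a_i*q_{i-1} + q_{i-2} with p_{-2}=0, p_{-1}=1, q_{-2}=1, q_{-1}=0:
  i=0: a_0=1, p_0 = 1*1 + 0 = 1, q_0 = 1*0 + 1 = 1.
  i=1: a_1=3, p_1 = 3*1 + 1 = 4, q_1 = 3*1 + 0 = 3.
  i=2: a_2=5, p_2 = 5*4 + 1 = 21, q_2 = 5*3 + 1 = 16.
  i=3: a_3=4, p_3 = 4*21 + 4 = 88, q_3 = 4*16 + 3 = 67.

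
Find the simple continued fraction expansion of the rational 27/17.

[1; 1, 1, 2, 3]

Run the Euclidean algorithm on 27 and 17; the successive quotients are the partial quotients a_0, a_1, ... (each step inverts the fractional part left over by the previous one):
  27 = 1*17 + 10, so a_0 = 1.
  17 = 1*10 + 7, so a_1 = 1.
  10 = 1*7 + 3, so a_2 = 1.
  7 = 2*3 + 1, so a_3 = 2.
  3 = 3*1 + 0, so a_4 = 3.
The remainder reaches 0 after 5 divisions, so the expansion has 5 partial quotients, read off in order.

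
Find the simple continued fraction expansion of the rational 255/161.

Run the Euclidean algorithm on 255 and 161; the successive quotients are the partial quotients a_0, a_1, ... (each step inverts the fractional part left over by the previous one):
  255 = 1*161 + 94, so a_0 = 1.
  161 = 1*94 + 67, so a_1 = 1.
  94 = 1*67 + 27, so a_2 = 1.
  67 = 2*27 + 13, so a_3 = 2.
  27 = 2*13 + 1, so a_4 = 2.
  13 = 13*1 + 0, so a_5 = 13.
The remainder reaches 0 after 6 divisions, so the expansion has 6 partial quotients, read off in order.

[1; 1, 1, 2, 2, 13]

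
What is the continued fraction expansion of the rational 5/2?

Run the Euclidean algorithm on 5 and 2; the successive quotients are the partial quotients a_0, a_1, ... (each step inverts the fractional part left over by the previous one):
  5 = 2*2 + 1, so a_0 = 2.
  2 = 2*1 + 0, so a_1 = 2.
The remainder reaches 0 after 2 divisions, so the expansion has 2 partial quotients, read off in order.

[2; 2]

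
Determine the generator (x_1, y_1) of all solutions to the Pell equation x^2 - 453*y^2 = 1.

First expand sqrt(453) as a continued fraction. With x_i = (sqrt(453) + m_i)/d_i and (m_0, d_0) = (0, 1): a_0 = floor(sqrt(453)) = 21, since 21^2 = 441 <= 453 < 484 = 22^2.
Iterate m_{i+1} = d_i*a_i - m_i, d_{i+1} = (453 - m_{i+1}^2)/d_i, a_{i+1} = floor((a_0 + m_{i+1})/d_{i+1}):
  m_1 = 1*21 - 0 = 21, d_1 = (453 - 21^2)/1 = 12/1 = 12, a_1 = floor((21 + 21)/12) = 3.
  m_2 = 12*3 - 21 = 15, d_2 = (453 - 15^2)/12 = 228/12 = 19, a_2 = floor((21 + 15)/19) = 1.
  m_3 = 19*1 - 15 = 4, d_3 = (453 - 4^2)/19 = 437/19 = 23, a_3 = floor((21 + 4)/23) = 1.
  m_4 = 23*1 - 4 = 19, d_4 = (453 - 19^2)/23 = 92/23 = 4, a_4 = floor((21 + 19)/4) = 10.
  m_5 = 4*10 - 19 = 21, d_5 = (453 - 21^2)/4 = 12/4 = 3, a_5 = floor((21 + 21)/3) = 14.
  m_6 = 3*14 - 21 = 21, d_6 = (453 - 21^2)/3 = 12/3 = 4, a_6 = floor((21 + 21)/4) = 10.
  m_7 = 4*10 - 21 = 19, d_7 = (453 - 19^2)/4 = 92/4 = 23, a_7 = floor((21 + 19)/23) = 1.
  m_8 = 23*1 - 19 = 4, d_8 = (453 - 4^2)/23 = 437/23 = 19, a_8 = floor((21 + 4)/19) = 1.
  m_9 = 19*1 - 4 = 15, d_9 = (453 - 15^2)/19 = 228/19 = 12, a_9 = floor((21 + 15)/12) = 3.
  m_10 = 12*3 - 15 = 21, d_10 = (453 - 21^2)/12 = 12/12 = 1, a_10 = floor((21 + 21)/1) = 42.
  m_11 = 1*42 - 21 = 21, d_11 = (453 - 21^2)/1 = 12/1 = 12: (m_11, d_11) = (m_1, d_1) = (21, 12), so from here the quotients repeat a_1, ..., a_10; the period length is 10.
So sqrt(453) = [21; (3, 1, 1, 10, 14, 10, 1, 1, 3, 42)] with period length k = 10.
k is even, so the fundamental solution of x^2 - 453y^2 = 1 is (p_{k-1}, q_{k-1}) = (p_9, q_9); compute convergents through index 9.
Convergents (p_i = a_i*p_{i-1} + p_{i-2}, q_i = a_i*q_{i-1} + q_{i-2} with p_{-2}=0, p_{-1}=1, q_{-2}=1, q_{-1}=0):
  i=0: a_0=21, p_0 = 21*1 + 0 = 21, q_0 = 21*0 + 1 = 1.
  i=1: a_1=3, p_1 = 3*21 + 1 = 64, q_1 = 3*1 + 0 = 3.
  i=2: a_2=1, p_2 = 1*64 + 21 = 85, q_2 = 1*3 + 1 = 4.
  i=3: a_3=1, p_3 = 1*85 + 64 = 149, q_3 = 1*4 + 3 = 7.
  i=4: a_4=10, p_4 = 10*149 + 85 = 1575, q_4 = 10*7 + 4 = 74.
  i=5: a_5=14, p_5 = 14*1575 + 149 = 22199, q_5 = 14*74 + 7 = 1043.
  i=6: a_6=10, p_6 = 10*22199 + 1575 = 223565, q_6 = 10*1043 + 74 = 10504.
  i=7: a_7=1, p_7 = 1*223565 + 22199 = 245764, q_7 = 1*10504 + 1043 = 11547.
  i=8: a_8=1, p_8 = 1*245764 + 223565 = 469329, q_8 = 1*11547 + 10504 = 22051.
  i=9: a_9=3, p_9 = 3*469329 + 245764 = 1653751, q_9 = 3*22051 + 11547 = 77700.
Check: 1653751^2 - 453*77700^2 = 2734892370001 - 2734892370000 = 1, so (x, y) = (1653751, 77700) solves the equation, and by the theorem it is the least positive solution.

(x, y) = (1653751, 77700)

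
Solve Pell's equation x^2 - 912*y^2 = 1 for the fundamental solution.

First expand sqrt(912) as a continued fraction. With x_i = (sqrt(912) + m_i)/d_i and (m_0, d_0) = (0, 1): a_0 = floor(sqrt(912)) = 30, since 30^2 = 900 <= 912 < 961 = 31^2.
Iterate m_{i+1} = d_i*a_i - m_i, d_{i+1} = (912 - m_{i+1}^2)/d_i, a_{i+1} = floor((a_0 + m_{i+1})/d_{i+1}):
  m_1 = 1*30 - 0 = 30, d_1 = (912 - 30^2)/1 = 12/1 = 12, a_1 = floor((30 + 30)/12) = 5.
  m_2 = 12*5 - 30 = 30, d_2 = (912 - 30^2)/12 = 12/12 = 1, a_2 = floor((30 + 30)/1) = 60.
  m_3 = 1*60 - 30 = 30, d_3 = (912 - 30^2)/1 = 12/1 = 12: (m_3, d_3) = (m_1, d_1) = (30, 12), so from here the quotients repeat a_1, a_2; the period length is 2.
So sqrt(912) = [30; (5, 60)] with period length k = 2.
k is even, so the fundamental solution of x^2 - 912y^2 = 1 is (p_{k-1}, q_{k-1}) = (p_1, q_1); compute convergents through index 1.
Convergents (p_i = a_i*p_{i-1} + p_{i-2}, q_i = a_i*q_{i-1} + q_{i-2} with p_{-2}=0, p_{-1}=1, q_{-2}=1, q_{-1}=0):
  i=0: a_0=30, p_0 = 30*1 + 0 = 30, q_0 = 30*0 + 1 = 1.
  i=1: a_1=5, p_1 = 5*30 + 1 = 151, q_1 = 5*1 + 0 = 5.
Check: 151^2 - 912*5^2 = 22801 - 22800 = 1, so (x, y) = (151, 5) solves the equation, and by the theorem it is the least positive solution.

(x, y) = (151, 5)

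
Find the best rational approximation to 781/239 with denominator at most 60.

Expand x = 781/239 as a continued fraction with the Euclidean algorithm:
  781 = 3*239 + 64, so a_0 = 3.
  239 = 3*64 + 47, so a_1 = 3.
  64 = 1*47 + 17, so a_2 = 1.
  47 = 2*17 + 13, so a_3 = 2.
  17 = 1*13 + 4, so a_4 = 1.
  13 = 3*4 + 1, so a_5 = 3.
  4 = 4*1 + 0, so a_6 = 4.
so x = [3; 3, 1, 2, 1, 3, 4].
Convergents (p_i = a_i*p_{i-1} + p_{i-2}, q_i = a_i*q_{i-1} + q_{i-2} with p_{-2}=0, p_{-1}=1, q_{-2}=1, q_{-1}=0), until the denominator exceeds 60:
  i=0: a_0=3, p_0 = 3*1 + 0 = 3, q_0 = 3*0 + 1 = 1.
  i=1: a_1=3, p_1 = 3*3 + 1 = 10, q_1 = 3*1 + 0 = 3.
  i=2: a_2=1, p_2 = 1*10 + 3 = 13, q_2 = 1*3 + 1 = 4.
  i=3: a_3=2, p_3 = 2*13 + 10 = 36, q_3 = 2*4 + 3 = 11.
  i=4: a_4=1, p_4 = 1*36 + 13 = 49, q_4 = 1*11 + 4 = 15.
  i=5: a_5=3, p_5 = 3*49 + 36 = 183, q_5 = 3*15 + 11 = 56.
  i=6: a_6=4, p_6 = 4*183 + 49 = 781, q_6 = 4*56 + 15 = 239.
q_6 = 239 > 60, so the last convergent with denominator <= 60 is p_5/q_5 = 183/56.
The closest fraction with denominator <= 60 is either p_5/q_5 or the intermediate fraction (k*p_5 + p_4)/(k*q_5 + q_4) with the largest k >= 1 whose denominator stays <= 60; these approach x as k grows, and every other convergent or intermediate fraction in range is farther away.
Largest k: floor((60 - q_4)/q_5) = floor((60 - 15)/56) = 0.
Since k = 0, no intermediate fraction beyond p_5/q_5 has denominator <= 60, so the convergent 183/56 is the closest (its error is |781*56 - 183*239|/(239*56) = 1/13384).

183/56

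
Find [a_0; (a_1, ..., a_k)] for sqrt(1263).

[35; (1, 1, 5, 1, 22, 1, 5, 1, 1, 70)]

Write x_i = (sqrt(1263) + m_i)/d_i with (m_0, d_0) = (0, 1). a_0 = floor(sqrt(1263)) = 35, since 35^2 = 1225 <= 1263 < 1296 = 36^2.
Iterate m_{i+1} = d_i*a_i - m_i, d_{i+1} = (1263 - m_{i+1}^2)/d_i, a_{i+1} = floor((a_0 + m_{i+1})/d_{i+1}):
  m_1 = 1*35 - 0 = 35, d_1 = (1263 - 35^2)/1 = 38/1 = 38, a_1 = floor((35 + 35)/38) = 1.
  m_2 = 38*1 - 35 = 3, d_2 = (1263 - 3^2)/38 = 1254/38 = 33, a_2 = floor((35 + 3)/33) = 1.
  m_3 = 33*1 - 3 = 30, d_3 = (1263 - 30^2)/33 = 363/33 = 11, a_3 = floor((35 + 30)/11) = 5.
  m_4 = 11*5 - 30 = 25, d_4 = (1263 - 25^2)/11 = 638/11 = 58, a_4 = floor((35 + 25)/58) = 1.
  m_5 = 58*1 - 25 = 33, d_5 = (1263 - 33^2)/58 = 174/58 = 3, a_5 = floor((35 + 33)/3) = 22.
  m_6 = 3*22 - 33 = 33, d_6 = (1263 - 33^2)/3 = 174/3 = 58, a_6 = floor((35 + 33)/58) = 1.
  m_7 = 58*1 - 33 = 25, d_7 = (1263 - 25^2)/58 = 638/58 = 11, a_7 = floor((35 + 25)/11) = 5.
  m_8 = 11*5 - 25 = 30, d_8 = (1263 - 30^2)/11 = 363/11 = 33, a_8 = floor((35 + 30)/33) = 1.
  m_9 = 33*1 - 30 = 3, d_9 = (1263 - 3^2)/33 = 1254/33 = 38, a_9 = floor((35 + 3)/38) = 1.
  m_10 = 38*1 - 3 = 35, d_10 = (1263 - 35^2)/38 = 38/38 = 1, a_10 = floor((35 + 35)/1) = 70.
  m_11 = 1*70 - 35 = 35, d_11 = (1263 - 35^2)/1 = 38/1 = 38: (m_11, d_11) = (m_1, d_1) = (35, 38), so from here the quotients repeat a_1, ..., a_10; the period length is 10.
Hence the expansion of sqrt(1263) is a_0 = 35 followed by the repeating block 1, 1, 5, 1, 22, 1, 5, 1, 1, 70 (period 10).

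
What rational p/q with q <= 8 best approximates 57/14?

Expand x = 57/14 as a continued fraction with the Euclidean algorithm:
  57 = 4*14 + 1, so a_0 = 4.
  14 = 14*1 + 0, so a_1 = 14.
so x = [4; 14].
Convergents (p_i = a_i*p_{i-1} + p_{i-2}, q_i = a_i*q_{i-1} + q_{i-2} with p_{-2}=0, p_{-1}=1, q_{-2}=1, q_{-1}=0), until the denominator exceeds 8:
  i=0: a_0=4, p_0 = 4*1 + 0 = 4, q_0 = 4*0 + 1 = 1.
  i=1: a_1=14, p_1 = 14*4 + 1 = 57, q_1 = 14*1 + 0 = 14.
q_1 = 14 > 8, so the last convergent with denominator <= 8 is p_0/q_0 = 4/1.
The closest fraction with denominator <= 8 is either p_0/q_0 or the intermediate fraction (k*p_0 + p_{-1})/(k*q_0 + q_{-1}) with the largest k >= 1 whose denominator stays <= 8; these approach x as k grows, and every other convergent or intermediate fraction in range is farther away.
Largest k: floor((8 - q_{-1})/q_0) = floor((8 - 0)/1) = 8 (using the seeds p_{-1} = 1, q_{-1} = 0).
That gives (8*4 + 1)/(8*1 + 0) = 33/8.
Compare the errors: |x - 4/1| = |57*1 - 4*14|/(14*1) = 1/14, and |x - 33/8| = |57*8 - 33*14|/(14*8) = 6/112.
Cross-multiplying, 6*14 = 84 < 112 = 1*112, so 6/112 is smaller: the intermediate fraction 33/8 is closer to x than 4/1.

33/8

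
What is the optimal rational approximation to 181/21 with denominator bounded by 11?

Expand x = 181/21 as a continued fraction with the Euclidean algorithm:
  181 = 8*21 + 13, so a_0 = 8.
  21 = 1*13 + 8, so a_1 = 1.
  13 = 1*8 + 5, so a_2 = 1.
  8 = 1*5 + 3, so a_3 = 1.
  5 = 1*3 + 2, so a_4 = 1.
  3 = 1*2 + 1, so a_5 = 1.
  2 = 2*1 + 0, so a_6 = 2.
so x = [8; 1, 1, 1, 1, 1, 2].
Convergents (p_i = a_i*p_{i-1} + p_{i-2}, q_i = a_i*q_{i-1} + q_{i-2} with p_{-2}=0, p_{-1}=1, q_{-2}=1, q_{-1}=0), until the denominator exceeds 11:
  i=0: a_0=8, p_0 = 8*1 + 0 = 8, q_0 = 8*0 + 1 = 1.
  i=1: a_1=1, p_1 = 1*8 + 1 = 9, q_1 = 1*1 + 0 = 1.
  i=2: a_2=1, p_2 = 1*9 + 8 = 17, q_2 = 1*1 + 1 = 2.
  i=3: a_3=1, p_3 = 1*17 + 9 = 26, q_3 = 1*2 + 1 = 3.
  i=4: a_4=1, p_4 = 1*26 + 17 = 43, q_4 = 1*3 + 2 = 5.
  i=5: a_5=1, p_5 = 1*43 + 26 = 69, q_5 = 1*5 + 3 = 8.
  i=6: a_6=2, p_6 = 2*69 + 43 = 181, q_6 = 2*8 + 5 = 21.
q_6 = 21 > 11, so the last convergent with denominator <= 11 is p_5/q_5 = 69/8.
The closest fraction with denominator <= 11 is either p_5/q_5 or the intermediate fraction (k*p_5 + p_4)/(k*q_5 + q_4) with the largest k >= 1 whose denominator stays <= 11; these approach x as k grows, and every other convergent or intermediate fraction in range is farther away.
Largest k: floor((11 - q_4)/q_5) = floor((11 - 5)/8) = 0.
Since k = 0, no intermediate fraction beyond p_5/q_5 has denominator <= 11, so the convergent 69/8 is the closest (its error is |181*8 - 69*21|/(21*8) = 1/168).

69/8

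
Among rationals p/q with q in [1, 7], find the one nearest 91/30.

3/1

Expand x = 91/30 as a continued fraction with the Euclidean algorithm:
  91 = 3*30 + 1, so a_0 = 3.
  30 = 30*1 + 0, so a_1 = 30.
so x = [3; 30].
Convergents (p_i = a_i*p_{i-1} + p_{i-2}, q_i = a_i*q_{i-1} + q_{i-2} with p_{-2}=0, p_{-1}=1, q_{-2}=1, q_{-1}=0), until the denominator exceeds 7:
  i=0: a_0=3, p_0 = 3*1 + 0 = 3, q_0 = 3*0 + 1 = 1.
  i=1: a_1=30, p_1 = 30*3 + 1 = 91, q_1 = 30*1 + 0 = 30.
q_1 = 30 > 7, so the last convergent with denominator <= 7 is p_0/q_0 = 3/1.
The closest fraction with denominator <= 7 is either p_0/q_0 or the intermediate fraction (k*p_0 + p_{-1})/(k*q_0 + q_{-1}) with the largest k >= 1 whose denominator stays <= 7; these approach x as k grows, and every other convergent or intermediate fraction in range is farther away.
Largest k: floor((7 - q_{-1})/q_0) = floor((7 - 0)/1) = 7 (using the seeds p_{-1} = 1, q_{-1} = 0).
That gives (7*3 + 1)/(7*1 + 0) = 22/7.
Compare the errors: |x - 3/1| = |91*1 - 3*30|/(30*1) = 1/30, and |x - 22/7| = |91*7 - 22*30|/(30*7) = 23/210.
Cross-multiplying, 1*210 = 210 < 690 = 23*30, so 1/30 is smaller: the convergent 3/1 is closer to x than 22/7.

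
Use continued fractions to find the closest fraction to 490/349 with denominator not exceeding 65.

73/52

Expand x = 490/349 as a continued fraction with the Euclidean algorithm:
  490 = 1*349 + 141, so a_0 = 1.
  349 = 2*141 + 67, so a_1 = 2.
  141 = 2*67 + 7, so a_2 = 2.
  67 = 9*7 + 4, so a_3 = 9.
  7 = 1*4 + 3, so a_4 = 1.
  4 = 1*3 + 1, so a_5 = 1.
  3 = 3*1 + 0, so a_6 = 3.
so x = [1; 2, 2, 9, 1, 1, 3].
Convergents (p_i = a_i*p_{i-1} + p_{i-2}, q_i = a_i*q_{i-1} + q_{i-2} with p_{-2}=0, p_{-1}=1, q_{-2}=1, q_{-1}=0), until the denominator exceeds 65:
  i=0: a_0=1, p_0 = 1*1 + 0 = 1, q_0 = 1*0 + 1 = 1.
  i=1: a_1=2, p_1 = 2*1 + 1 = 3, q_1 = 2*1 + 0 = 2.
  i=2: a_2=2, p_2 = 2*3 + 1 = 7, q_2 = 2*2 + 1 = 5.
  i=3: a_3=9, p_3 = 9*7 + 3 = 66, q_3 = 9*5 + 2 = 47.
  i=4: a_4=1, p_4 = 1*66 + 7 = 73, q_4 = 1*47 + 5 = 52.
  i=5: a_5=1, p_5 = 1*73 + 66 = 139, q_5 = 1*52 + 47 = 99.
q_5 = 99 > 65, so the last convergent with denominator <= 65 is p_4/q_4 = 73/52.
The closest fraction with denominator <= 65 is either p_4/q_4 or the intermediate fraction (k*p_4 + p_3)/(k*q_4 + q_3) with the largest k >= 1 whose denominator stays <= 65; these approach x as k grows, and every other convergent or intermediate fraction in range is farther away.
Largest k: floor((65 - q_3)/q_4) = floor((65 - 47)/52) = 0.
Since k = 0, no intermediate fraction beyond p_4/q_4 has denominator <= 65, so the convergent 73/52 is the closest (its error is |490*52 - 73*349|/(349*52) = 3/18148).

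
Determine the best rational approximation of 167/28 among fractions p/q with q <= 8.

6/1

Expand x = 167/28 as a continued fraction with the Euclidean algorithm:
  167 = 5*28 + 27, so a_0 = 5.
  28 = 1*27 + 1, so a_1 = 1.
  27 = 27*1 + 0, so a_2 = 27.
so x = [5; 1, 27].
Convergents (p_i = a_i*p_{i-1} + p_{i-2}, q_i = a_i*q_{i-1} + q_{i-2} with p_{-2}=0, p_{-1}=1, q_{-2}=1, q_{-1}=0), until the denominator exceeds 8:
  i=0: a_0=5, p_0 = 5*1 + 0 = 5, q_0 = 5*0 + 1 = 1.
  i=1: a_1=1, p_1 = 1*5 + 1 = 6, q_1 = 1*1 + 0 = 1.
  i=2: a_2=27, p_2 = 27*6 + 5 = 167, q_2 = 27*1 + 1 = 28.
q_2 = 28 > 8, so the last convergent with denominator <= 8 is p_1/q_1 = 6/1.
The closest fraction with denominator <= 8 is either p_1/q_1 or the intermediate fraction (k*p_1 + p_0)/(k*q_1 + q_0) with the largest k >= 1 whose denominator stays <= 8; these approach x as k grows, and every other convergent or intermediate fraction in range is farther away.
Largest k: floor((8 - q_0)/q_1) = floor((8 - 1)/1) = 7.
That gives (7*6 + 5)/(7*1 + 1) = 47/8.
Compare the errors: |x - 6/1| = |167*1 - 6*28|/(28*1) = 1/28, and |x - 47/8| = |167*8 - 47*28|/(28*8) = 20/224.
Cross-multiplying, 1*224 = 224 < 560 = 20*28, so 1/28 is smaller: the convergent 6/1 is closer to x than 47/8.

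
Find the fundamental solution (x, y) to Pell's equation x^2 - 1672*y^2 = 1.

(x, y) = (33857, 828)

First expand sqrt(1672) as a continued fraction. With x_i = (sqrt(1672) + m_i)/d_i and (m_0, d_0) = (0, 1): a_0 = floor(sqrt(1672)) = 40, since 40^2 = 1600 <= 1672 < 1681 = 41^2.
Iterate m_{i+1} = d_i*a_i - m_i, d_{i+1} = (1672 - m_{i+1}^2)/d_i, a_{i+1} = floor((a_0 + m_{i+1})/d_{i+1}):
  m_1 = 1*40 - 0 = 40, d_1 = (1672 - 40^2)/1 = 72/1 = 72, a_1 = floor((40 + 40)/72) = 1.
  m_2 = 72*1 - 40 = 32, d_2 = (1672 - 32^2)/72 = 648/72 = 9, a_2 = floor((40 + 32)/9) = 8.
  m_3 = 9*8 - 32 = 40, d_3 = (1672 - 40^2)/9 = 72/9 = 8, a_3 = floor((40 + 40)/8) = 10.
  m_4 = 8*10 - 40 = 40, d_4 = (1672 - 40^2)/8 = 72/8 = 9, a_4 = floor((40 + 40)/9) = 8.
  m_5 = 9*8 - 40 = 32, d_5 = (1672 - 32^2)/9 = 648/9 = 72, a_5 = floor((40 + 32)/72) = 1.
  m_6 = 72*1 - 32 = 40, d_6 = (1672 - 40^2)/72 = 72/72 = 1, a_6 = floor((40 + 40)/1) = 80.
  m_7 = 1*80 - 40 = 40, d_7 = (1672 - 40^2)/1 = 72/1 = 72: (m_7, d_7) = (m_1, d_1) = (40, 72), so from here the quotients repeat a_1, ..., a_6; the period length is 6.
So sqrt(1672) = [40; (1, 8, 10, 8, 1, 80)] with period length k = 6.
k is even, so the fundamental solution of x^2 - 1672y^2 = 1 is (p_{k-1}, q_{k-1}) = (p_5, q_5); compute convergents through index 5.
Convergents (p_i = a_i*p_{i-1} + p_{i-2}, q_i = a_i*q_{i-1} + q_{i-2} with p_{-2}=0, p_{-1}=1, q_{-2}=1, q_{-1}=0):
  i=0: a_0=40, p_0 = 40*1 + 0 = 40, q_0 = 40*0 + 1 = 1.
  i=1: a_1=1, p_1 = 1*40 + 1 = 41, q_1 = 1*1 + 0 = 1.
  i=2: a_2=8, p_2 = 8*41 + 40 = 368, q_2 = 8*1 + 1 = 9.
  i=3: a_3=10, p_3 = 10*368 + 41 = 3721, q_3 = 10*9 + 1 = 91.
  i=4: a_4=8, p_4 = 8*3721 + 368 = 30136, q_4 = 8*91 + 9 = 737.
  i=5: a_5=1, p_5 = 1*30136 + 3721 = 33857, q_5 = 1*737 + 91 = 828.
Check: 33857^2 - 1672*828^2 = 1146296449 - 1146296448 = 1, so (x, y) = (33857, 828) solves the equation, and by the theorem it is the least positive solution.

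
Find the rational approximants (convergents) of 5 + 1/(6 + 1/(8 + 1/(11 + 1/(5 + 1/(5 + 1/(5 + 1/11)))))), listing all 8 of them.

5/1, 31/6, 253/49, 2814/545, 14323/2774, 74429/14415, 386468/74849, 4325577/837754

Using the convergent recurrence p_i = a_i*p_{i-1} + p_{i-2}, q_i = a_i*q_{i-1} + q_{i-2} with p_{-2}=0, p_{-1}=1, q_{-2}=1, q_{-1}=0:
  i=0: a_0=5, p_0 = 5*1 + 0 = 5, q_0 = 5*0 + 1 = 1.
  i=1: a_1=6, p_1 = 6*5 + 1 = 31, q_1 = 6*1 + 0 = 6.
  i=2: a_2=8, p_2 = 8*31 + 5 = 253, q_2 = 8*6 + 1 = 49.
  i=3: a_3=11, p_3 = 11*253 + 31 = 2814, q_3 = 11*49 + 6 = 545.
  i=4: a_4=5, p_4 = 5*2814 + 253 = 14323, q_4 = 5*545 + 49 = 2774.
  i=5: a_5=5, p_5 = 5*14323 + 2814 = 74429, q_5 = 5*2774 + 545 = 14415.
  i=6: a_6=5, p_6 = 5*74429 + 14323 = 386468, q_6 = 5*14415 + 2774 = 74849.
  i=7: a_7=11, p_7 = 11*386468 + 74429 = 4325577, q_7 = 11*74849 + 14415 = 837754.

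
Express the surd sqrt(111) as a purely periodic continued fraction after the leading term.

[10; (1, 1, 6, 1, 1, 20)]

Write x_i = (sqrt(111) + m_i)/d_i with (m_0, d_0) = (0, 1). a_0 = floor(sqrt(111)) = 10, since 10^2 = 100 <= 111 < 121 = 11^2.
Iterate m_{i+1} = d_i*a_i - m_i, d_{i+1} = (111 - m_{i+1}^2)/d_i, a_{i+1} = floor((a_0 + m_{i+1})/d_{i+1}):
  m_1 = 1*10 - 0 = 10, d_1 = (111 - 10^2)/1 = 11/1 = 11, a_1 = floor((10 + 10)/11) = 1.
  m_2 = 11*1 - 10 = 1, d_2 = (111 - 1^2)/11 = 110/11 = 10, a_2 = floor((10 + 1)/10) = 1.
  m_3 = 10*1 - 1 = 9, d_3 = (111 - 9^2)/10 = 30/10 = 3, a_3 = floor((10 + 9)/3) = 6.
  m_4 = 3*6 - 9 = 9, d_4 = (111 - 9^2)/3 = 30/3 = 10, a_4 = floor((10 + 9)/10) = 1.
  m_5 = 10*1 - 9 = 1, d_5 = (111 - 1^2)/10 = 110/10 = 11, a_5 = floor((10 + 1)/11) = 1.
  m_6 = 11*1 - 1 = 10, d_6 = (111 - 10^2)/11 = 11/11 = 1, a_6 = floor((10 + 10)/1) = 20.
  m_7 = 1*20 - 10 = 10, d_7 = (111 - 10^2)/1 = 11/1 = 11: (m_7, d_7) = (m_1, d_1) = (10, 11), so from here the quotients repeat a_1, ..., a_6; the period length is 6.
Hence the expansion of sqrt(111) is a_0 = 10 followed by the repeating block 1, 1, 6, 1, 1, 20 (period 6).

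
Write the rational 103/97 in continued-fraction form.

Run the Euclidean algorithm on 103 and 97; the successive quotients are the partial quotients a_0, a_1, ... (each step inverts the fractional part left over by the previous one):
  103 = 1*97 + 6, so a_0 = 1.
  97 = 16*6 + 1, so a_1 = 16.
  6 = 6*1 + 0, so a_2 = 6.
The remainder reaches 0 after 3 divisions, so the expansion has 3 partial quotients, read off in order.

[1; 16, 6]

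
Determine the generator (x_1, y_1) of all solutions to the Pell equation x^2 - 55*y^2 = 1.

(x, y) = (89, 12)

First expand sqrt(55) as a continued fraction. With x_i = (sqrt(55) + m_i)/d_i and (m_0, d_0) = (0, 1): a_0 = floor(sqrt(55)) = 7, since 7^2 = 49 <= 55 < 64 = 8^2.
Iterate m_{i+1} = d_i*a_i - m_i, d_{i+1} = (55 - m_{i+1}^2)/d_i, a_{i+1} = floor((a_0 + m_{i+1})/d_{i+1}):
  m_1 = 1*7 - 0 = 7, d_1 = (55 - 7^2)/1 = 6/1 = 6, a_1 = floor((7 + 7)/6) = 2.
  m_2 = 6*2 - 7 = 5, d_2 = (55 - 5^2)/6 = 30/6 = 5, a_2 = floor((7 + 5)/5) = 2.
  m_3 = 5*2 - 5 = 5, d_3 = (55 - 5^2)/5 = 30/5 = 6, a_3 = floor((7 + 5)/6) = 2.
  m_4 = 6*2 - 5 = 7, d_4 = (55 - 7^2)/6 = 6/6 = 1, a_4 = floor((7 + 7)/1) = 14.
  m_5 = 1*14 - 7 = 7, d_5 = (55 - 7^2)/1 = 6/1 = 6: (m_5, d_5) = (m_1, d_1) = (7, 6), so from here the quotients repeat a_1, ..., a_4; the period length is 4.
So sqrt(55) = [7; (2, 2, 2, 14)] with period length k = 4.
k is even, so the fundamental solution of x^2 - 55y^2 = 1 is (p_{k-1}, q_{k-1}) = (p_3, q_3); compute convergents through index 3.
Convergents (p_i = a_i*p_{i-1} + p_{i-2}, q_i = a_i*q_{i-1} + q_{i-2} with p_{-2}=0, p_{-1}=1, q_{-2}=1, q_{-1}=0):
  i=0: a_0=7, p_0 = 7*1 + 0 = 7, q_0 = 7*0 + 1 = 1.
  i=1: a_1=2, p_1 = 2*7 + 1 = 15, q_1 = 2*1 + 0 = 2.
  i=2: a_2=2, p_2 = 2*15 + 7 = 37, q_2 = 2*2 + 1 = 5.
  i=3: a_3=2, p_3 = 2*37 + 15 = 89, q_3 = 2*5 + 2 = 12.
Check: 89^2 - 55*12^2 = 7921 - 7920 = 1, so (x, y) = (89, 12) solves the equation, and by the theorem it is the least positive solution.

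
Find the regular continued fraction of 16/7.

[2; 3, 2]

Run the Euclidean algorithm on 16 and 7; the successive quotients are the partial quotients a_0, a_1, ... (each step inverts the fractional part left over by the previous one):
  16 = 2*7 + 2, so a_0 = 2.
  7 = 3*2 + 1, so a_1 = 3.
  2 = 2*1 + 0, so a_2 = 2.
The remainder reaches 0 after 3 divisions, so the expansion has 3 partial quotients, read off in order.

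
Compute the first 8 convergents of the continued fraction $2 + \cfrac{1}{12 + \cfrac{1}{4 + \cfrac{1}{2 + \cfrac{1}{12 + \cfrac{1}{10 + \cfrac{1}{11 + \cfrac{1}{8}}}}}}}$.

Using the convergent recurrence p_i = a_i*p_{i-1} + p_{i-2}, q_i = a_i*q_{i-1} + q_{i-2} with p_{-2}=0, p_{-1}=1, q_{-2}=1, q_{-1}=0:
  i=0: a_0=2, p_0 = 2*1 + 0 = 2, q_0 = 2*0 + 1 = 1.
  i=1: a_1=12, p_1 = 12*2 + 1 = 25, q_1 = 12*1 + 0 = 12.
  i=2: a_2=4, p_2 = 4*25 + 2 = 102, q_2 = 4*12 + 1 = 49.
  i=3: a_3=2, p_3 = 2*102 + 25 = 229, q_3 = 2*49 + 12 = 110.
  i=4: a_4=12, p_4 = 12*229 + 102 = 2850, q_4 = 12*110 + 49 = 1369.
  i=5: a_5=10, p_5 = 10*2850 + 229 = 28729, q_5 = 10*1369 + 110 = 13800.
  i=6: a_6=11, p_6 = 11*28729 + 2850 = 318869, q_6 = 11*13800 + 1369 = 153169.
  i=7: a_7=8, p_7 = 8*318869 + 28729 = 2579681, q_7 = 8*153169 + 13800 = 1239152.

2/1, 25/12, 102/49, 229/110, 2850/1369, 28729/13800, 318869/153169, 2579681/1239152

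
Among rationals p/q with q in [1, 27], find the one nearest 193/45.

Expand x = 193/45 as a continued fraction with the Euclidean algorithm:
  193 = 4*45 + 13, so a_0 = 4.
  45 = 3*13 + 6, so a_1 = 3.
  13 = 2*6 + 1, so a_2 = 2.
  6 = 6*1 + 0, so a_3 = 6.
so x = [4; 3, 2, 6].
Convergents (p_i = a_i*p_{i-1} + p_{i-2}, q_i = a_i*q_{i-1} + q_{i-2} with p_{-2}=0, p_{-1}=1, q_{-2}=1, q_{-1}=0), until the denominator exceeds 27:
  i=0: a_0=4, p_0 = 4*1 + 0 = 4, q_0 = 4*0 + 1 = 1.
  i=1: a_1=3, p_1 = 3*4 + 1 = 13, q_1 = 3*1 + 0 = 3.
  i=2: a_2=2, p_2 = 2*13 + 4 = 30, q_2 = 2*3 + 1 = 7.
  i=3: a_3=6, p_3 = 6*30 + 13 = 193, q_3 = 6*7 + 3 = 45.
q_3 = 45 > 27, so the last convergent with denominator <= 27 is p_2/q_2 = 30/7.
The closest fraction with denominator <= 27 is either p_2/q_2 or the intermediate fraction (k*p_2 + p_1)/(k*q_2 + q_1) with the largest k >= 1 whose denominator stays <= 27; these approach x as k grows, and every other convergent or intermediate fraction in range is farther away.
Largest k: floor((27 - q_1)/q_2) = floor((27 - 3)/7) = 3.
That gives (3*30 + 13)/(3*7 + 3) = 103/24.
Compare the errors: |x - 30/7| = |193*7 - 30*45|/(45*7) = 1/315, and |x - 103/24| = |193*24 - 103*45|/(45*24) = 3/1080.
Cross-multiplying, 3*315 = 945 < 1080 = 1*1080, so 3/1080 is smaller: the intermediate fraction 103/24 is closer to x than 30/7.

103/24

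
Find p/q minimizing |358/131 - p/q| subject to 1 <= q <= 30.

Expand x = 358/131 as a continued fraction with the Euclidean algorithm:
  358 = 2*131 + 96, so a_0 = 2.
  131 = 1*96 + 35, so a_1 = 1.
  96 = 2*35 + 26, so a_2 = 2.
  35 = 1*26 + 9, so a_3 = 1.
  26 = 2*9 + 8, so a_4 = 2.
  9 = 1*8 + 1, so a_5 = 1.
  8 = 8*1 + 0, so a_6 = 8.
so x = [2; 1, 2, 1, 2, 1, 8].
Convergents (p_i = a_i*p_{i-1} + p_{i-2}, q_i = a_i*q_{i-1} + q_{i-2} with p_{-2}=0, p_{-1}=1, q_{-2}=1, q_{-1}=0), until the denominator exceeds 30:
  i=0: a_0=2, p_0 = 2*1 + 0 = 2, q_0 = 2*0 + 1 = 1.
  i=1: a_1=1, p_1 = 1*2 + 1 = 3, q_1 = 1*1 + 0 = 1.
  i=2: a_2=2, p_2 = 2*3 + 2 = 8, q_2 = 2*1 + 1 = 3.
  i=3: a_3=1, p_3 = 1*8 + 3 = 11, q_3 = 1*3 + 1 = 4.
  i=4: a_4=2, p_4 = 2*11 + 8 = 30, q_4 = 2*4 + 3 = 11.
  i=5: a_5=1, p_5 = 1*30 + 11 = 41, q_5 = 1*11 + 4 = 15.
  i=6: a_6=8, p_6 = 8*41 + 30 = 358, q_6 = 8*15 + 11 = 131.
q_6 = 131 > 30, so the last convergent with denominator <= 30 is p_5/q_5 = 41/15.
The closest fraction with denominator <= 30 is either p_5/q_5 or the intermediate fraction (k*p_5 + p_4)/(k*q_5 + q_4) with the largest k >= 1 whose denominator stays <= 30; these approach x as k grows, and every other convergent or intermediate fraction in range is farther away.
Largest k: floor((30 - q_4)/q_5) = floor((30 - 11)/15) = 1.
That gives (1*41 + 30)/(1*15 + 11) = 71/26.
Compare the errors: |x - 41/15| = |358*15 - 41*131|/(131*15) = 1/1965, and |x - 71/26| = |358*26 - 71*131|/(131*26) = 7/3406.
Cross-multiplying, 1*3406 = 3406 < 13755 = 7*1965, so 1/1965 is smaller: the convergent 41/15 is closer to x than 71/26.

41/15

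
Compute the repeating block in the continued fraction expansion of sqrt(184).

Write x_i = (sqrt(184) + m_i)/d_i with (m_0, d_0) = (0, 1). a_0 = floor(sqrt(184)) = 13, since 13^2 = 169 <= 184 < 196 = 14^2.
Iterate m_{i+1} = d_i*a_i - m_i, d_{i+1} = (184 - m_{i+1}^2)/d_i, a_{i+1} = floor((a_0 + m_{i+1})/d_{i+1}):
  m_1 = 1*13 - 0 = 13, d_1 = (184 - 13^2)/1 = 15/1 = 15, a_1 = floor((13 + 13)/15) = 1.
  m_2 = 15*1 - 13 = 2, d_2 = (184 - 2^2)/15 = 180/15 = 12, a_2 = floor((13 + 2)/12) = 1.
  m_3 = 12*1 - 2 = 10, d_3 = (184 - 10^2)/12 = 84/12 = 7, a_3 = floor((13 + 10)/7) = 3.
  m_4 = 7*3 - 10 = 11, d_4 = (184 - 11^2)/7 = 63/7 = 9, a_4 = floor((13 + 11)/9) = 2.
  m_5 = 9*2 - 11 = 7, d_5 = (184 - 7^2)/9 = 135/9 = 15, a_5 = floor((13 + 7)/15) = 1.
  m_6 = 15*1 - 7 = 8, d_6 = (184 - 8^2)/15 = 120/15 = 8, a_6 = floor((13 + 8)/8) = 2.
  m_7 = 8*2 - 8 = 8, d_7 = (184 - 8^2)/8 = 120/8 = 15, a_7 = floor((13 + 8)/15) = 1.
  m_8 = 15*1 - 8 = 7, d_8 = (184 - 7^2)/15 = 135/15 = 9, a_8 = floor((13 + 7)/9) = 2.
  m_9 = 9*2 - 7 = 11, d_9 = (184 - 11^2)/9 = 63/9 = 7, a_9 = floor((13 + 11)/7) = 3.
  m_10 = 7*3 - 11 = 10, d_10 = (184 - 10^2)/7 = 84/7 = 12, a_10 = floor((13 + 10)/12) = 1.
  m_11 = 12*1 - 10 = 2, d_11 = (184 - 2^2)/12 = 180/12 = 15, a_11 = floor((13 + 2)/15) = 1.
  m_12 = 15*1 - 2 = 13, d_12 = (184 - 13^2)/15 = 15/15 = 1, a_12 = floor((13 + 13)/1) = 26.
  m_13 = 1*26 - 13 = 13, d_13 = (184 - 13^2)/1 = 15/1 = 15: (m_13, d_13) = (m_1, d_1) = (13, 15), so from here the quotients repeat a_1, ..., a_12; the period length is 12.
Hence the expansion of sqrt(184) is a_0 = 13 followed by the repeating block 1, 1, 3, 2, 1, 2, 1, 2, 3, 1, 1, 26 (period 12).

[13; (1, 1, 3, 2, 1, 2, 1, 2, 3, 1, 1, 26)]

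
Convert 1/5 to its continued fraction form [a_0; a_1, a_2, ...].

Run the Euclidean algorithm on 1 and 5; the successive quotients are the partial quotients a_0, a_1, ... (each step inverts the fractional part left over by the previous one):
  1 = 0*5 + 1, so a_0 = 0.
  5 = 5*1 + 0, so a_1 = 5.
The remainder reaches 0 after 2 divisions, so the expansion has 2 partial quotients, read off in order.

[0; 5]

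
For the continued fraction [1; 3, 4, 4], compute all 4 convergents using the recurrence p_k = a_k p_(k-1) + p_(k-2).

Using the convergent recurrence p_i = a_i*p_{i-1} + p_{i-2}, q_i = a_i*q_{i-1} + q_{i-2} with p_{-2}=0, p_{-1}=1, q_{-2}=1, q_{-1}=0:
  i=0: a_0=1, p_0 = 1*1 + 0 = 1, q_0 = 1*0 + 1 = 1.
  i=1: a_1=3, p_1 = 3*1 + 1 = 4, q_1 = 3*1 + 0 = 3.
  i=2: a_2=4, p_2 = 4*4 + 1 = 17, q_2 = 4*3 + 1 = 13.
  i=3: a_3=4, p_3 = 4*17 + 4 = 72, q_3 = 4*13 + 3 = 55.

1/1, 4/3, 17/13, 72/55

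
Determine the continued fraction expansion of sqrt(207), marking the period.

Write x_i = (sqrt(207) + m_i)/d_i with (m_0, d_0) = (0, 1). a_0 = floor(sqrt(207)) = 14, since 14^2 = 196 <= 207 < 225 = 15^2.
Iterate m_{i+1} = d_i*a_i - m_i, d_{i+1} = (207 - m_{i+1}^2)/d_i, a_{i+1} = floor((a_0 + m_{i+1})/d_{i+1}):
  m_1 = 1*14 - 0 = 14, d_1 = (207 - 14^2)/1 = 11/1 = 11, a_1 = floor((14 + 14)/11) = 2.
  m_2 = 11*2 - 14 = 8, d_2 = (207 - 8^2)/11 = 143/11 = 13, a_2 = floor((14 + 8)/13) = 1.
  m_3 = 13*1 - 8 = 5, d_3 = (207 - 5^2)/13 = 182/13 = 14, a_3 = floor((14 + 5)/14) = 1.
  m_4 = 14*1 - 5 = 9, d_4 = (207 - 9^2)/14 = 126/14 = 9, a_4 = floor((14 + 9)/9) = 2.
  m_5 = 9*2 - 9 = 9, d_5 = (207 - 9^2)/9 = 126/9 = 14, a_5 = floor((14 + 9)/14) = 1.
  m_6 = 14*1 - 9 = 5, d_6 = (207 - 5^2)/14 = 182/14 = 13, a_6 = floor((14 + 5)/13) = 1.
  m_7 = 13*1 - 5 = 8, d_7 = (207 - 8^2)/13 = 143/13 = 11, a_7 = floor((14 + 8)/11) = 2.
  m_8 = 11*2 - 8 = 14, d_8 = (207 - 14^2)/11 = 11/11 = 1, a_8 = floor((14 + 14)/1) = 28.
  m_9 = 1*28 - 14 = 14, d_9 = (207 - 14^2)/1 = 11/1 = 11: (m_9, d_9) = (m_1, d_1) = (14, 11), so from here the quotients repeat a_1, ..., a_8; the period length is 8.
Hence the expansion of sqrt(207) is a_0 = 14 followed by the repeating block 2, 1, 1, 2, 1, 1, 2, 28 (period 8).

[14; (2, 1, 1, 2, 1, 1, 2, 28)]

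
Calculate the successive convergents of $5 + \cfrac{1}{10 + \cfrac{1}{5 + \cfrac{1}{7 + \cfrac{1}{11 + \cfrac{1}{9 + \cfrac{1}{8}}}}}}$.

5/1, 51/10, 260/51, 1871/367, 20841/4088, 189440/37159, 1536361/301360

Using the convergent recurrence p_i = a_i*p_{i-1} + p_{i-2}, q_i = a_i*q_{i-1} + q_{i-2} with p_{-2}=0, p_{-1}=1, q_{-2}=1, q_{-1}=0:
  i=0: a_0=5, p_0 = 5*1 + 0 = 5, q_0 = 5*0 + 1 = 1.
  i=1: a_1=10, p_1 = 10*5 + 1 = 51, q_1 = 10*1 + 0 = 10.
  i=2: a_2=5, p_2 = 5*51 + 5 = 260, q_2 = 5*10 + 1 = 51.
  i=3: a_3=7, p_3 = 7*260 + 51 = 1871, q_3 = 7*51 + 10 = 367.
  i=4: a_4=11, p_4 = 11*1871 + 260 = 20841, q_4 = 11*367 + 51 = 4088.
  i=5: a_5=9, p_5 = 9*20841 + 1871 = 189440, q_5 = 9*4088 + 367 = 37159.
  i=6: a_6=8, p_6 = 8*189440 + 20841 = 1536361, q_6 = 8*37159 + 4088 = 301360.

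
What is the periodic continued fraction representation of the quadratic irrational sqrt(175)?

Write x_i = (sqrt(175) + m_i)/d_i with (m_0, d_0) = (0, 1). a_0 = floor(sqrt(175)) = 13, since 13^2 = 169 <= 175 < 196 = 14^2.
Iterate m_{i+1} = d_i*a_i - m_i, d_{i+1} = (175 - m_{i+1}^2)/d_i, a_{i+1} = floor((a_0 + m_{i+1})/d_{i+1}):
  m_1 = 1*13 - 0 = 13, d_1 = (175 - 13^2)/1 = 6/1 = 6, a_1 = floor((13 + 13)/6) = 4.
  m_2 = 6*4 - 13 = 11, d_2 = (175 - 11^2)/6 = 54/6 = 9, a_2 = floor((13 + 11)/9) = 2.
  m_3 = 9*2 - 11 = 7, d_3 = (175 - 7^2)/9 = 126/9 = 14, a_3 = floor((13 + 7)/14) = 1.
  m_4 = 14*1 - 7 = 7, d_4 = (175 - 7^2)/14 = 126/14 = 9, a_4 = floor((13 + 7)/9) = 2.
  m_5 = 9*2 - 7 = 11, d_5 = (175 - 11^2)/9 = 54/9 = 6, a_5 = floor((13 + 11)/6) = 4.
  m_6 = 6*4 - 11 = 13, d_6 = (175 - 13^2)/6 = 6/6 = 1, a_6 = floor((13 + 13)/1) = 26.
  m_7 = 1*26 - 13 = 13, d_7 = (175 - 13^2)/1 = 6/1 = 6: (m_7, d_7) = (m_1, d_1) = (13, 6), so from here the quotients repeat a_1, ..., a_6; the period length is 6.
Hence the expansion of sqrt(175) is a_0 = 13 followed by the repeating block 4, 2, 1, 2, 4, 26 (period 6).

[13; (4, 2, 1, 2, 4, 26)]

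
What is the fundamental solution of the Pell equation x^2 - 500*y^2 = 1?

First expand sqrt(500) as a continued fraction. With x_i = (sqrt(500) + m_i)/d_i and (m_0, d_0) = (0, 1): a_0 = floor(sqrt(500)) = 22, since 22^2 = 484 <= 500 < 529 = 23^2.
Iterate m_{i+1} = d_i*a_i - m_i, d_{i+1} = (500 - m_{i+1}^2)/d_i, a_{i+1} = floor((a_0 + m_{i+1})/d_{i+1}):
  m_1 = 1*22 - 0 = 22, d_1 = (500 - 22^2)/1 = 16/1 = 16, a_1 = floor((22 + 22)/16) = 2.
  m_2 = 16*2 - 22 = 10, d_2 = (500 - 10^2)/16 = 400/16 = 25, a_2 = floor((22 + 10)/25) = 1.
  m_3 = 25*1 - 10 = 15, d_3 = (500 - 15^2)/25 = 275/25 = 11, a_3 = floor((22 + 15)/11) = 3.
  m_4 = 11*3 - 15 = 18, d_4 = (500 - 18^2)/11 = 176/11 = 16, a_4 = floor((22 + 18)/16) = 2.
  m_5 = 16*2 - 18 = 14, d_5 = (500 - 14^2)/16 = 304/16 = 19, a_5 = floor((22 + 14)/19) = 1.
  m_6 = 19*1 - 14 = 5, d_6 = (500 - 5^2)/19 = 475/19 = 25, a_6 = floor((22 + 5)/25) = 1.
  m_7 = 25*1 - 5 = 20, d_7 = (500 - 20^2)/25 = 100/25 = 4, a_7 = floor((22 + 20)/4) = 10.
  m_8 = 4*10 - 20 = 20, d_8 = (500 - 20^2)/4 = 100/4 = 25, a_8 = floor((22 + 20)/25) = 1.
  m_9 = 25*1 - 20 = 5, d_9 = (500 - 5^2)/25 = 475/25 = 19, a_9 = floor((22 + 5)/19) = 1.
  m_10 = 19*1 - 5 = 14, d_10 = (500 - 14^2)/19 = 304/19 = 16, a_10 = floor((22 + 14)/16) = 2.
  m_11 = 16*2 - 14 = 18, d_11 = (500 - 18^2)/16 = 176/16 = 11, a_11 = floor((22 + 18)/11) = 3.
  m_12 = 11*3 - 18 = 15, d_12 = (500 - 15^2)/11 = 275/11 = 25, a_12 = floor((22 + 15)/25) = 1.
  m_13 = 25*1 - 15 = 10, d_13 = (500 - 10^2)/25 = 400/25 = 16, a_13 = floor((22 + 10)/16) = 2.
  m_14 = 16*2 - 10 = 22, d_14 = (500 - 22^2)/16 = 16/16 = 1, a_14 = floor((22 + 22)/1) = 44.
  m_15 = 1*44 - 22 = 22, d_15 = (500 - 22^2)/1 = 16/1 = 16: (m_15, d_15) = (m_1, d_1) = (22, 16), so from here the quotients repeat a_1, ..., a_14; the period length is 14.
So sqrt(500) = [22; (2, 1, 3, 2, 1, 1, 10, 1, 1, 2, 3, 1, 2, 44)] with period length k = 14.
k is even, so the fundamental solution of x^2 - 500y^2 = 1 is (p_{k-1}, q_{k-1}) = (p_13, q_13); compute convergents through index 13.
Convergents (p_i = a_i*p_{i-1} + p_{i-2}, q_i = a_i*q_{i-1} + q_{i-2} with p_{-2}=0, p_{-1}=1, q_{-2}=1, q_{-1}=0):
  i=0: a_0=22, p_0 = 22*1 + 0 = 22, q_0 = 22*0 + 1 = 1.
  i=1: a_1=2, p_1 = 2*22 + 1 = 45, q_1 = 2*1 + 0 = 2.
  i=2: a_2=1, p_2 = 1*45 + 22 = 67, q_2 = 1*2 + 1 = 3.
  i=3: a_3=3, p_3 = 3*67 + 45 = 246, q_3 = 3*3 + 2 = 11.
  i=4: a_4=2, p_4 = 2*246 + 67 = 559, q_4 = 2*11 + 3 = 25.
  i=5: a_5=1, p_5 = 1*559 + 246 = 805, q_5 = 1*25 + 11 = 36.
  i=6: a_6=1, p_6 = 1*805 + 559 = 1364, q_6 = 1*36 + 25 = 61.
  i=7: a_7=10, p_7 = 10*1364 + 805 = 14445, q_7 = 10*61 + 36 = 646.
  i=8: a_8=1, p_8 = 1*14445 + 1364 = 15809, q_8 = 1*646 + 61 = 707.
  i=9: a_9=1, p_9 = 1*15809 + 14445 = 30254, q_9 = 1*707 + 646 = 1353.
  i=10: a_10=2, p_10 = 2*30254 + 15809 = 76317, q_10 = 2*1353 + 707 = 3413.
  i=11: a_11=3, p_11 = 3*76317 + 30254 = 259205, q_11 = 3*3413 + 1353 = 11592.
  i=12: a_12=1, p_12 = 1*259205 + 76317 = 335522, q_12 = 1*11592 + 3413 = 15005.
  i=13: a_13=2, p_13 = 2*335522 + 259205 = 930249, q_13 = 2*15005 + 11592 = 41602.
Check: 930249^2 - 500*41602^2 = 865363202001 - 865363202000 = 1, so (x, y) = (930249, 41602) solves the equation, and by the theorem it is the least positive solution.

(x, y) = (930249, 41602)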